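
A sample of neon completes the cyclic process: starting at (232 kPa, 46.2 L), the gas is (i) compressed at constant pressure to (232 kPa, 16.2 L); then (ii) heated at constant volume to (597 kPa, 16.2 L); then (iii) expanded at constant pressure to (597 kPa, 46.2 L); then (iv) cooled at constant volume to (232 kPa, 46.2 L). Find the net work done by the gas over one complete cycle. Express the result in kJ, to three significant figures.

W_net ≈ 11.0 kJ

Constant-volume legs do no work.
W(i) = (232)(16.2 − 46.2) = -6960 J; W(iii) = (597)(46.2 − 16.2) = 17910 J.
W_net = -6960 + 17910 = 10950 J (the clockwise enclosed area).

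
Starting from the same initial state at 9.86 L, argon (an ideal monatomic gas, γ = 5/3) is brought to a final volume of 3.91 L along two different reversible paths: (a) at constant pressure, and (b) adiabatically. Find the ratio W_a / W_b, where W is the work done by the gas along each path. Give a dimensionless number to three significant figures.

W_a / W_b ≈ 0.472

Path (a) isobaric: W = P₁(V₂ − V₁) → W_a/(P₁V₁) = -0.6034.
Path (b) adiabatic: W = P₁V₁(1 − (V₁/V₂)^(γ−1))/(γ−1) → W_b/(P₁V₁) = -1.279.
W_a / W_b = -0.6034 / -1.279 = 0.4718.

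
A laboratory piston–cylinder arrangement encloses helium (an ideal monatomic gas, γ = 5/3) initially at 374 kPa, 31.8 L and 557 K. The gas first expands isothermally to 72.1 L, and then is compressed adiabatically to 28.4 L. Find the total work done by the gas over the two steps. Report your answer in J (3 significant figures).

Step 1 (isothermal): W = P₁V₁ ln(V₂/V₁) = (11893) ln(72.1/31.8) = 9736 J.
After step 1: P = 165 kPa, V = 72.1 L, T = 557 K.
Step 2 (adiabatic): W = (P₁V₁ − P₂V₂)/(γ−1) = (11893 − 22133)/0.667 = -15360 J.
W_total = 9736 − 15360 = -5624 J.

W_total ≈ -5620 J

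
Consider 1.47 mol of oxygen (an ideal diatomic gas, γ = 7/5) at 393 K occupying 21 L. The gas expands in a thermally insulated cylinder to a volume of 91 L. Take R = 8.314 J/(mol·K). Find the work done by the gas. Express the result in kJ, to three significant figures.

W ≈ 5.33 kJ

Adiabatic: TV^(γ−1) = const with γ = 7/5.
T₂ = T₁ (V₁/V₂)^(γ−1) = 393 × (21/91)^0.4 = 393 × 0.5563 = 218.6 K.
W_by = nCᵥ(T₁ − T₂) = (1.47)(20.79)(393 − 218.6) = 5328 J.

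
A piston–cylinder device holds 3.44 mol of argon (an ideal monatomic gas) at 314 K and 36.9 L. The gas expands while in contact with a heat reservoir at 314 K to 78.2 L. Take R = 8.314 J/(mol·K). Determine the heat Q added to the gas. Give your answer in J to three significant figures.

Q ≈ 6740 J

Isothermal ⇒ ΔU = 0, so Q = W = nRT ln(V₂/V₁).
Q = (3.44)(8.314)(314) ln(78.2/36.9) = 8980 × 0.7511 = 6745 J.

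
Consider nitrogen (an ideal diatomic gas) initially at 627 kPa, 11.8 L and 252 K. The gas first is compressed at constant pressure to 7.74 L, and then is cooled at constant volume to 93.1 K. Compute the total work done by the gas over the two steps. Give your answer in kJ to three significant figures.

Step 1 (isobaric): W = PΔV = (627 kPa)(7.74 − 11.8 L) = -2546 J.
Step 2 (isochoric): W = 0 (constant volume).
W_total = -2546 + 0 = -2546 J.

W_total ≈ -2.55 kJ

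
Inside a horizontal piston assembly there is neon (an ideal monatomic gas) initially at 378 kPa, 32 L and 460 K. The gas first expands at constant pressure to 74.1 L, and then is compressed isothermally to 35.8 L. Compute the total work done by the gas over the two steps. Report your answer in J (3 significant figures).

Step 1 (isobaric): W = PΔV = (378 kPa)(74.1 − 32 L) = 15914 J.
After step 1: P = 378 kPa, V = 74.1 L, T = 1065 K.
Step 2 (isothermal): W = P₁V₁ ln(V₂/V₁) = (28010) ln(35.8/74.1) = -20376 J.
W_total = 15914 − 20376 = -4462 J.

W_total ≈ -4460 J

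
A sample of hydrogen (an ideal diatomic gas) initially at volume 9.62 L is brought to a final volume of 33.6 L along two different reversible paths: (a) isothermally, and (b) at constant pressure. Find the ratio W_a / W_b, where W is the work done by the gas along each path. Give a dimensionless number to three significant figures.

W_a / W_b ≈ 0.502

Path (a) isothermal: W = P₁V₁ ln(V₂/V₁) → W_a/(P₁V₁) = 1.251.
Path (b) isobaric: W = P₁(V₂ − V₁) → W_b/(P₁V₁) = 2.493.
W_a / W_b = 1.251 / 2.493 = 0.5017.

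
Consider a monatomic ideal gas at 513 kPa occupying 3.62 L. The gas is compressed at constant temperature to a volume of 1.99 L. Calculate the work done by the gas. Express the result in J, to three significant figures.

Isothermal: W = nRT ln(V₂/V₁) = P₁V₁ ln(V₂/V₁).
P₁V₁ = (513 kPa)(3.62 L) = 1857 J.
W = 1857 × ln(1.99/3.62) = 1857 × -0.5983
W_by_gas = -1111 J.

W ≈ -1110 J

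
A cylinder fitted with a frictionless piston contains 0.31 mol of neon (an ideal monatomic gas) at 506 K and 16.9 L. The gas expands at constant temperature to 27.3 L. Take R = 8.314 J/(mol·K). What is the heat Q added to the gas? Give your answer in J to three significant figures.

Isothermal ⇒ ΔU = 0, so Q = W = nRT ln(V₂/V₁).
Q = (0.31)(8.314)(506) ln(27.3/16.9) = 1304 × 0.4796 = 625.4 J.

Q ≈ 625 J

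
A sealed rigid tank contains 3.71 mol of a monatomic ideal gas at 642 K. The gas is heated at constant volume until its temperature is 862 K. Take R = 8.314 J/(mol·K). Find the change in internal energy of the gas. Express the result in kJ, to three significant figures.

ΔU ≈ 10.2 kJ

Constant volume ⇒ W = 0, so Q = ΔU = nCᵥΔT with Cᵥ = 3R/2 = 12.47 J/(mol·K).
ΔU = (3.71)(12.47)(862 − 642) = 10179 J.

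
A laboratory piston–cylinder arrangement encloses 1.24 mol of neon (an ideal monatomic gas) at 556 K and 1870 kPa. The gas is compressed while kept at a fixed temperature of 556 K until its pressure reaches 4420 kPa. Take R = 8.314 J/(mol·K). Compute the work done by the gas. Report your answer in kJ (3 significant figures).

Isothermal process: W = nRT ln(V₂/V₁) = nRT ln(P₁/P₂).
W = (1.24)(8.314)(556) × ln(1870/4420)
  = 5732 × ln(0.4231) = 5732 × -0.8602
W_by_gas = -4931 J.

W ≈ -4.93 kJ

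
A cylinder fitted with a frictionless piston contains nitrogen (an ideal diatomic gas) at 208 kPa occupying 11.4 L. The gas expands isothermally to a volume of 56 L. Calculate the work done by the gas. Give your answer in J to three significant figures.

Isothermal: W = nRT ln(V₂/V₁) = P₁V₁ ln(V₂/V₁).
P₁V₁ = (208 kPa)(11.4 L) = 2371 J.
W = 2371 × ln(56/11.4) = 2371 × 1.592
W_by_gas = 3774 J.

W ≈ 3770 J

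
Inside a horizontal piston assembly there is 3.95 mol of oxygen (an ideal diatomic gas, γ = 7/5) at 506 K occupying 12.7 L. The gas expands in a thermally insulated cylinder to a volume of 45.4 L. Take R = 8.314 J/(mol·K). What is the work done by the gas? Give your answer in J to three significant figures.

W ≈ 16600 J

Adiabatic: TV^(γ−1) = const with γ = 7/5.
T₂ = T₁ (V₁/V₂)^(γ−1) = 506 × (12.7/45.4)^0.4 = 506 × 0.6008 = 304 K.
W_by = nCᵥ(T₁ − T₂) = (3.95)(20.79)(506 − 304) = 16586 J.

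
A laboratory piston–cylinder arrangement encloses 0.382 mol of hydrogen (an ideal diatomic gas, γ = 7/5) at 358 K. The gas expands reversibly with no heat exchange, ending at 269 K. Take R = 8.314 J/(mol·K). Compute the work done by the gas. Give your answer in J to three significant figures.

Adiabatic ⇒ Q = 0, so W_by = −ΔU = nCᵥ(T₁ − T₂).
Cᵥ = 5R/2 = 20.79 J/(mol·K).
W = (0.382)(20.79)(358 − 269) = 706.6 J.

W ≈ 707 J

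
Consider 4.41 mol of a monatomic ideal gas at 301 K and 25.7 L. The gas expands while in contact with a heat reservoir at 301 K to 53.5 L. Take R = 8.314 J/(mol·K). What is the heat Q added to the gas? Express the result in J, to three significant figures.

Isothermal ⇒ ΔU = 0, so Q = W = nRT ln(V₂/V₁).
Q = (4.41)(8.314)(301) ln(53.5/25.7) = 11036 × 0.7332 = 8092 J.

Q ≈ 8090 J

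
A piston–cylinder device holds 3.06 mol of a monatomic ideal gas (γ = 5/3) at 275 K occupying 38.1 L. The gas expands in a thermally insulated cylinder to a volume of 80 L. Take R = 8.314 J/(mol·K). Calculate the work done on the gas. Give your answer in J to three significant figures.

W ≈ -4090 J

Adiabatic: TV^(γ−1) = const with γ = 5/3.
T₂ = T₁ (V₁/V₂)^(γ−1) = 275 × (38.1/80)^0.667 = 275 × 0.6099 = 167.7 K.
W_by = nCᵥ(T₁ − T₂) = (3.06)(12.47)(275 − 167.7) = 4094 J.
Work on gas = −W_by = -4094 J.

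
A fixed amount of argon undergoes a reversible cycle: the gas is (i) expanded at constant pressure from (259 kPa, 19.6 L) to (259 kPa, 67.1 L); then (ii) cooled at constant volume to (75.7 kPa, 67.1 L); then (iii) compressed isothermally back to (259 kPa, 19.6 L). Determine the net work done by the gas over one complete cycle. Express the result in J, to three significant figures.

W_net ≈ 6050 J

Leg (i): W = PΔV = (259)(67.1 − 19.6) = 12302 J.
Leg (ii): W = 0.
Leg (iii): W = PᵢVᵢ ln(V_f/Vᵢ) = (5079) ln(19.6/67.1) = -6251 J.
W_net = 12302 − 6251 = 6051 J.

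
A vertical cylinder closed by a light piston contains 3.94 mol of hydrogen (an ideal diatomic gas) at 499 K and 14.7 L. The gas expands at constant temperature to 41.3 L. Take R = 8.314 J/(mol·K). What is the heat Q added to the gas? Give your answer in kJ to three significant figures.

Isothermal ⇒ ΔU = 0, so Q = W = nRT ln(V₂/V₁).
Q = (3.94)(8.314)(499) ln(41.3/14.7) = 16346 × 1.033 = 16885 J.

Q ≈ 16.9 kJ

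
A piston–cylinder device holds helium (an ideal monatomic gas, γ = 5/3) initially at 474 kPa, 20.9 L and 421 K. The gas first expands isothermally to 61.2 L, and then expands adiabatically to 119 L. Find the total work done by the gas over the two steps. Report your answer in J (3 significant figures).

Step 1 (isothermal): W = P₁V₁ ln(V₂/V₁) = (9907) ln(61.2/20.9) = 10644 J.
After step 1: P = 161.9 kPa, V = 61.2 L, T = 421 K.
Step 2 (adiabatic): W = (P₁V₁ − P₂V₂)/(γ−1) = (9907 − 6359)/0.667 = 5321 J.
W_total = 10644 + 5321 = 15965 J.

W_total ≈ 16000 J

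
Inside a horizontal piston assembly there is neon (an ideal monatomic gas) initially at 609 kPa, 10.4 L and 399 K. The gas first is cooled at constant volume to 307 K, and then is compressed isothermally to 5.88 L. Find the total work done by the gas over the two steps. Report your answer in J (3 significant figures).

W_total ≈ -2780 J

Step 1 (isochoric): W = 0 (constant volume).
After step 1: P = 468.6 kPa (V unchanged).
Step 2 (isothermal): W = P₁V₁ ln(V₂/V₁) = (4873) ln(5.88/10.4) = -2779 J.
W_total = 0 − 2779 = -2779 J.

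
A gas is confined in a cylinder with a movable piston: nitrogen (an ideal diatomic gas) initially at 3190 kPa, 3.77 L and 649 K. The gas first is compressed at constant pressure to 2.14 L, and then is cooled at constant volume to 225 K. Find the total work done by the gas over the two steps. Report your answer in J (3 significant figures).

Step 1 (isobaric): W = PΔV = (3190 kPa)(2.14 − 3.77 L) = -5200 J.
Step 2 (isochoric): W = 0 (constant volume).
W_total = -5200 + 0 = -5200 J.

W_total ≈ -5200 J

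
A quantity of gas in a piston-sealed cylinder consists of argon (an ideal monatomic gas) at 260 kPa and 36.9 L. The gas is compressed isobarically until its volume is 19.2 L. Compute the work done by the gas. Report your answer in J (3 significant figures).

Isobaric: W = P ΔV.
W = (260 kPa)(19.2 − 36.9 L) = (260)(-17.7) = -4602 J.

W ≈ -4600 J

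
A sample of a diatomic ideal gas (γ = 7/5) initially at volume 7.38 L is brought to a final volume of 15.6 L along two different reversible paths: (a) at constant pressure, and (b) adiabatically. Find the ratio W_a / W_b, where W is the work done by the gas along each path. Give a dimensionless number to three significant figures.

W_a / W_b ≈ 1.72

Path (a) isobaric: W = P₁(V₂ − V₁) → W_a/(P₁V₁) = 1.114.
Path (b) adiabatic: W = P₁V₁(1 − (V₁/V₂)^(γ−1))/(γ−1) → W_b/(P₁V₁) = 0.6468.
W_a / W_b = 1.114 / 0.6468 = 1.722.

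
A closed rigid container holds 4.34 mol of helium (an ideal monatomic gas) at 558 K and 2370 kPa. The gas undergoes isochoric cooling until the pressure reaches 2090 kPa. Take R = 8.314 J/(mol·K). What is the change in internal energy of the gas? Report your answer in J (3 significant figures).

ΔU ≈ -3570 J

Constant volume ⇒ W = 0, so Q = ΔU = nCᵥΔT with Cᵥ = 3R/2 = 12.47 J/(mol·K).
At constant V, T₂/T₁ = P₂/P₁ ⇒ ΔT = T₁(P₂/P₁ − 1) = 558·(2090/2370 − 1) = -65.92 K.
ΔU = (4.34)(12.47)(-65.92) = -3568 J.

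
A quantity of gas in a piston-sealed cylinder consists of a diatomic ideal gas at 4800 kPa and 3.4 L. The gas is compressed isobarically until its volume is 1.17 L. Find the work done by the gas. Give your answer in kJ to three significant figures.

W ≈ -10.7 kJ

Isobaric: W = P ΔV.
W = (4800 kPa)(1.17 − 3.4 L) = (4800)(-2.23) = -10704 J.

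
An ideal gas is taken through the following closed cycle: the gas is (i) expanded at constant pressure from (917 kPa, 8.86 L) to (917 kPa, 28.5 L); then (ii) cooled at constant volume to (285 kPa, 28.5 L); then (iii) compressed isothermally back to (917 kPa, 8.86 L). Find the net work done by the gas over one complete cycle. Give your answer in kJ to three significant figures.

Leg (i): W = PΔV = (917)(28.5 − 8.86) = 18010 J.
Leg (ii): W = 0.
Leg (iii): W = PᵢVᵢ ln(V_f/Vᵢ) = (8122) ln(8.86/28.5) = -9490 J.
W_net = 18010 − 9490 = 8520 J.

W_net ≈ 8.52 kJ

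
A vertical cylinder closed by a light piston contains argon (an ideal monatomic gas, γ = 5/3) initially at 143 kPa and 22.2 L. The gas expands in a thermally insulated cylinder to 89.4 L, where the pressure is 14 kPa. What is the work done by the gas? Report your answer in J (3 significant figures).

Adiabatic: W = (P₁V₁ − P₂V₂)/(γ − 1) with γ = 5/3.
P₁V₁ = 3175 J, P₂V₂ = 1252 J.
W = (3175 − 1252) / 0.6667 = 2884 J.

W ≈ 2880 J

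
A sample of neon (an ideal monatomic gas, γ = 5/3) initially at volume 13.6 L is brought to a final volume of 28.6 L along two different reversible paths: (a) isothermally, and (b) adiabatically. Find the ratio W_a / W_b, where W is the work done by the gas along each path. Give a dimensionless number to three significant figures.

Path (a) isothermal: W = P₁V₁ ln(V₂/V₁) → W_a/(P₁V₁) = 0.7433.
Path (b) adiabatic: W = P₁V₁(1 − (V₁/V₂)^(γ−1))/(γ−1) → W_b/(P₁V₁) = 0.5862.
W_a / W_b = 0.7433 / 0.5862 = 1.268.

W_a / W_b ≈ 1.27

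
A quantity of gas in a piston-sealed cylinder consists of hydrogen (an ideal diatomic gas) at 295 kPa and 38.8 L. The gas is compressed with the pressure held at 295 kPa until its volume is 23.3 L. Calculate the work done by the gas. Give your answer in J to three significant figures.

W ≈ -4570 J

Isobaric: W = P ΔV.
W = (295 kPa)(23.3 − 38.8 L) = (295)(-15.5) = -4572 J.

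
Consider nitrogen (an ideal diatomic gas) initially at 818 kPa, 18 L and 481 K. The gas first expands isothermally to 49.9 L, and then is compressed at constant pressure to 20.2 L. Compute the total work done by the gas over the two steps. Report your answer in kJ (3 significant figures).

Step 1 (isothermal): W = P₁V₁ ln(V₂/V₁) = (14724) ln(49.9/18) = 15013 J.
After step 1: P = 295.1 kPa, V = 49.9 L, T = 481 K.
Step 2 (isobaric): W = PΔV = (295.1 kPa)(20.2 − 49.9 L) = -8764 J.
W_total = 15013 − 8764 = 6250 J.

W_total ≈ 6.25 kJ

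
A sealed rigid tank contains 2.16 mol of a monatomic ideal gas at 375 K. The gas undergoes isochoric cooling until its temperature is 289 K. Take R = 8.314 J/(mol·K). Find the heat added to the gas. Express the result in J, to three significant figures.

Q ≈ -2320 J

Constant volume ⇒ W = 0, so Q = ΔU = nCᵥΔT with Cᵥ = 3R/2 = 12.47 J/(mol·K).
ΔU = (2.16)(12.47)(289 − 375) = -2317 J.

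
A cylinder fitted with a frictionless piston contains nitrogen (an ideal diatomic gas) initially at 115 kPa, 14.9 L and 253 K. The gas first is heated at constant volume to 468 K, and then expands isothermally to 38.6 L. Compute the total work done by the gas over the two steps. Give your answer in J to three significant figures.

W_total ≈ 3020 J

Step 1 (isochoric): W = 0 (constant volume).
After step 1: P = 212.7 kPa (V unchanged).
Step 2 (isothermal): W = P₁V₁ ln(V₂/V₁) = (3170) ln(38.6/14.9) = 3017 J.
W_total = 0 + 3017 = 3017 J.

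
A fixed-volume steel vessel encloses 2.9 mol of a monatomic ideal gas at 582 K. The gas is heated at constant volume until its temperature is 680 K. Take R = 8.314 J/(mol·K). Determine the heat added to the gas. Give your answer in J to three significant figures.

Q ≈ 3540 J

Constant volume ⇒ W = 0, so Q = ΔU = nCᵥΔT with Cᵥ = 3R/2 = 12.47 J/(mol·K).
ΔU = (2.9)(12.47)(680 − 582) = 3544 J.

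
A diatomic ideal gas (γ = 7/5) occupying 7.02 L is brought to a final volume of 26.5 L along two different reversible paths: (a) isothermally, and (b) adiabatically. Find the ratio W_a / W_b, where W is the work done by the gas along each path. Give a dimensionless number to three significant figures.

Path (a) isothermal: W = P₁V₁ ln(V₂/V₁) → W_a/(P₁V₁) = 1.328.
Path (b) adiabatic: W = P₁V₁(1 − (V₁/V₂)^(γ−1))/(γ−1) → W_b/(P₁V₁) = 1.03.
W_a / W_b = 1.328 / 1.03 = 1.289.

W_a / W_b ≈ 1.29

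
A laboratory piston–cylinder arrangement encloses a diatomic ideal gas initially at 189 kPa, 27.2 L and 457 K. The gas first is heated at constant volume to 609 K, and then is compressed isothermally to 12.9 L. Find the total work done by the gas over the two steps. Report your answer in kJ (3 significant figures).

W_total ≈ -5.11 kJ

Step 1 (isochoric): W = 0 (constant volume).
After step 1: P = 251.9 kPa (V unchanged).
Step 2 (isothermal): W = P₁V₁ ln(V₂/V₁) = (6851) ln(12.9/27.2) = -5111 J.
W_total = 0 − 5111 = -5111 J.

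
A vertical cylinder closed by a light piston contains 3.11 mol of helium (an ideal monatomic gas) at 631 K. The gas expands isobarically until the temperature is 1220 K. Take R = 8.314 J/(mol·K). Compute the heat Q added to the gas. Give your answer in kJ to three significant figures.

Isobaric: W = nRΔT = (3.11)(8.314)(589) = 15230 J.
ΔU = nCᵥΔT with Cᵥ = 3R/2: ΔU = (3.11)(12.47)(589) = 22844 J.
Q = ΔU + W = 22844 + 15230 = 38074 J.

Q ≈ 38.1 kJ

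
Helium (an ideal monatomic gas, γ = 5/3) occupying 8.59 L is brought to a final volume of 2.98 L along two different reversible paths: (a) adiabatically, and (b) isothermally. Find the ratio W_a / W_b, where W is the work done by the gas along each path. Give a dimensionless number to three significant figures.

W_a / W_b ≈ 1.45

Path (a) adiabatic: W = P₁V₁(1 − (V₁/V₂)^(γ−1))/(γ−1) → W_a/(P₁V₁) = -1.538.
Path (b) isothermal: W = P₁V₁ ln(V₂/V₁) → W_b/(P₁V₁) = -1.059.
W_a / W_b = -1.538 / -1.059 = 1.453.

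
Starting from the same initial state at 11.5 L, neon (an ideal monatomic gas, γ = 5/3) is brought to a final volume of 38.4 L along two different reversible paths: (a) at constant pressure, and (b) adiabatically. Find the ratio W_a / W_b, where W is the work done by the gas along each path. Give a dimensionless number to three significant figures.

Path (a) isobaric: W = P₁(V₂ − V₁) → W_a/(P₁V₁) = 2.339.
Path (b) adiabatic: W = P₁V₁(1 − (V₁/V₂)^(γ−1))/(γ−1) → W_b/(P₁V₁) = 0.8286.
W_a / W_b = 2.339 / 0.8286 = 2.823.

W_a / W_b ≈ 2.82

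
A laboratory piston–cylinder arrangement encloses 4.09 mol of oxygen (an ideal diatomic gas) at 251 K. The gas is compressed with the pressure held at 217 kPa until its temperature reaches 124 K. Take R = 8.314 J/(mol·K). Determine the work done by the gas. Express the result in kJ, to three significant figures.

Isobaric: W = P ΔV = nR ΔT.
W = (4.09)(8.314)(124 − 251) = -4319 J.

W ≈ -4.32 kJ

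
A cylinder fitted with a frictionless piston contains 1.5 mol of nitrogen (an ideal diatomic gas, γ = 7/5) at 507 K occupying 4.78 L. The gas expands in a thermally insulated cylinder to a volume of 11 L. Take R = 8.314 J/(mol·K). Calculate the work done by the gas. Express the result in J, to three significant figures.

Adiabatic: TV^(γ−1) = const with γ = 7/5.
T₂ = T₁ (V₁/V₂)^(γ−1) = 507 × (4.78/11)^0.4 = 507 × 0.7165 = 363.3 K.
W_by = nCᵥ(T₁ − T₂) = (1.5)(20.79)(507 − 363.3) = 4481 J.

W ≈ 4480 J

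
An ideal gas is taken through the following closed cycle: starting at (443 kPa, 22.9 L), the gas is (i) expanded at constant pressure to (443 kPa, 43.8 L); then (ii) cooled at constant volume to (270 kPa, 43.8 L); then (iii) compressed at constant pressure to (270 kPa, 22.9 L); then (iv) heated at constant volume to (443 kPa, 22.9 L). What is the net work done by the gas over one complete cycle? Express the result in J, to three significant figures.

Constant-volume legs do no work.
W(i) = (443)(43.8 − 22.9) = 9259 J; W(iii) = (270)(22.9 − 43.8) = -5643 J.
W_net = 9259 − 5643 = 3616 J (the clockwise enclosed area).

W_net ≈ 3620 J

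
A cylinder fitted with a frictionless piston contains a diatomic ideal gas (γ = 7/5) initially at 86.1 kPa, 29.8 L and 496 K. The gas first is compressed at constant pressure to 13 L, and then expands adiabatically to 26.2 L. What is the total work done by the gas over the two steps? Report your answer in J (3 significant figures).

Step 1 (isobaric): W = PΔV = (86.1 kPa)(13 − 29.8 L) = -1446 J.
After step 1: P = 86.1 kPa, V = 13 L, T = 216.4 K.
Step 2 (adiabatic): W = (P₁V₁ − P₂V₂)/(γ−1) = (1119 − 845.7)/0.4 = 684.1 J.
W_total = -1446 + 684.1 = -762.4 J.

W_total ≈ -762 J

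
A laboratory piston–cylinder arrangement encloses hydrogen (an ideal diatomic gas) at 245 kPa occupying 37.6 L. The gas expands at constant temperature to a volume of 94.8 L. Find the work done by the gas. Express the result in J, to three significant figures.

W ≈ 8520 J

Isothermal: W = nRT ln(V₂/V₁) = P₁V₁ ln(V₂/V₁).
P₁V₁ = (245 kPa)(37.6 L) = 9212 J.
W = 9212 × ln(94.8/37.6) = 9212 × 0.9248
W_by_gas = 8519 J.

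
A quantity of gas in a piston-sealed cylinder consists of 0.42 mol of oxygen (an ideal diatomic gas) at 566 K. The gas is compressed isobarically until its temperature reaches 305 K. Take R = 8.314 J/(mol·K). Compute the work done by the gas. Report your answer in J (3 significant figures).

Isobaric: W = P ΔV = nR ΔT.
W = (0.42)(8.314)(305 − 566) = -911.4 J.

W ≈ -911 J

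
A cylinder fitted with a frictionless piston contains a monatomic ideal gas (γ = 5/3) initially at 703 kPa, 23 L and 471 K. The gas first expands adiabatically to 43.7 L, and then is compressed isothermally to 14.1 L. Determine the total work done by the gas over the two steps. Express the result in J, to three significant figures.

Step 1 (adiabatic): W = (P₁V₁ − P₂V₂)/(γ−1) = (16169 − 10540)/0.667 = 8443 J.
After step 1: P = 241.2 kPa, V = 43.7 L, T = 307 K.
Step 2 (isothermal): W = P₁V₁ ln(V₂/V₁) = (10540) ln(14.1/43.7) = -11923 J.
W_total = 8443 − 11923 = -3480 J.

W_total ≈ -3480 J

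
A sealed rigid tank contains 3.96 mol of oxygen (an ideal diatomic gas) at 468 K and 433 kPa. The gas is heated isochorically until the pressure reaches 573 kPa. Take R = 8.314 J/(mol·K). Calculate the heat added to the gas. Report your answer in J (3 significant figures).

Q ≈ 12500 J

Constant volume ⇒ W = 0, so Q = ΔU = nCᵥΔT with Cᵥ = 5R/2 = 20.79 J/(mol·K).
At constant V, T₂/T₁ = P₂/P₁ ⇒ ΔT = T₁(P₂/P₁ − 1) = 468·(573/433 − 1) = 151.3 K.
ΔU = (3.96)(20.79)(151.3) = 12455 J.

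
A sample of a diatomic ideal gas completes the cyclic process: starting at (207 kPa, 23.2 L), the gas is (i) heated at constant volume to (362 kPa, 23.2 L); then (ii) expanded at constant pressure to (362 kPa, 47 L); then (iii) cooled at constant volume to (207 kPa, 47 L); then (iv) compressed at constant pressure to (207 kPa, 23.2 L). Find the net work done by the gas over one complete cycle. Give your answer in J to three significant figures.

Constant-volume legs do no work.
W(ii) = (362)(47 − 23.2) = 8616 J; W(iv) = (207)(23.2 − 47) = -4927 J.
W_net = 8616 − 4927 = 3689 J (the clockwise enclosed area).

W_net ≈ 3690 J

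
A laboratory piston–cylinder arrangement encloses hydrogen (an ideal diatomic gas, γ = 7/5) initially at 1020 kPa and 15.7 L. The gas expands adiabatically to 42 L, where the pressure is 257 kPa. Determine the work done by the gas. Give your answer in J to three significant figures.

W ≈ 13100 J

Adiabatic: W = (P₁V₁ − P₂V₂)/(γ − 1) with γ = 7/5.
P₁V₁ = 16014 J, P₂V₂ = 10794 J.
W = (16014 − 10794) / 0.4 = 13050 J.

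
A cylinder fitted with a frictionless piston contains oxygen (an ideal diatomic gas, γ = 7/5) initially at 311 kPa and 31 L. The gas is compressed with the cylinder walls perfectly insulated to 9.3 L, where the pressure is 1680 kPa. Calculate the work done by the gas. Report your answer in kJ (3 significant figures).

W ≈ -15.0 kJ

Adiabatic: W = (P₁V₁ − P₂V₂)/(γ − 1) with γ = 7/5.
P₁V₁ = 9641 J, P₂V₂ = 15624 J.
W = (9641 − 15624) / 0.4 = -14958 J.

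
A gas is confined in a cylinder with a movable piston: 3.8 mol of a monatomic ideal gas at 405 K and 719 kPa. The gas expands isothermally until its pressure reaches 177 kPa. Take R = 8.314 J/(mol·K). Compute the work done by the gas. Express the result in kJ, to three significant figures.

Isothermal process: W = nRT ln(V₂/V₁) = nRT ln(P₁/P₂).
W = (3.8)(8.314)(405) × ln(719/177)
  = 12795 × ln(4.062) = 12795 × 1.402
W_by_gas = 17935 J.

W ≈ 17.9 kJ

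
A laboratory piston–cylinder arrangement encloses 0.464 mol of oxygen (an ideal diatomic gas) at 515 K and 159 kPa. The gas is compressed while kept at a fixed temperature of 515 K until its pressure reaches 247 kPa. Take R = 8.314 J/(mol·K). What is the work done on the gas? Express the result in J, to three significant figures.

W ≈ 875 J

Isothermal process: W = nRT ln(V₂/V₁) = nRT ln(P₁/P₂).
W = (0.464)(8.314)(515) × ln(159/247)
  = 1987 × ln(0.6437) = 1987 × -0.4405
W_by_gas = -875.1 J; work on gas = −W_by = 875.1 J.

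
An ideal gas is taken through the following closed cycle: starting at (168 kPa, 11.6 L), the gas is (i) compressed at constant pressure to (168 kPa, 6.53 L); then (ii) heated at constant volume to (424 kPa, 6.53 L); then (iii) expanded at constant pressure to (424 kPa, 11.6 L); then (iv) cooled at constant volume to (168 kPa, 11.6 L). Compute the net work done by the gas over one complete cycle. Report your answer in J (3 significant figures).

Constant-volume legs do no work.
W(i) = (168)(6.53 − 11.6) = -851.8 J; W(iii) = (424)(11.6 − 6.53) = 2150 J.
W_net = -851.8 + 2150 = 1298 J (the clockwise enclosed area).

W_net ≈ 1300 J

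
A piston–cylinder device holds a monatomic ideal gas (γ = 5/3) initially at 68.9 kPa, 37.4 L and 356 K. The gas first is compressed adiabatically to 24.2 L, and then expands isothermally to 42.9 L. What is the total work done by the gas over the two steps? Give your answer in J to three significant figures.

W_total ≈ 671 J

Step 1 (adiabatic): W = (P₁V₁ − P₂V₂)/(γ−1) = (2577 − 3445)/0.667 = -1301 J.
After step 1: P = 142.3 kPa, V = 24.2 L, T = 475.9 K.
Step 2 (isothermal): W = P₁V₁ ln(V₂/V₁) = (3445) ln(42.9/24.2) = 1972 J.
W_total = -1301 + 1972 = 670.6 J.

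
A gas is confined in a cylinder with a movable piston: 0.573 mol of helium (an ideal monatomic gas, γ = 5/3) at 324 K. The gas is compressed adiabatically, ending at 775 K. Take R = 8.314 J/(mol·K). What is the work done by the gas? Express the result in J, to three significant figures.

W ≈ -3220 J

Adiabatic ⇒ Q = 0, so W_by = −ΔU = nCᵥ(T₁ − T₂).
Cᵥ = 3R/2 = 12.47 J/(mol·K).
W = (0.573)(12.47)(324 − 775) = -3223 J.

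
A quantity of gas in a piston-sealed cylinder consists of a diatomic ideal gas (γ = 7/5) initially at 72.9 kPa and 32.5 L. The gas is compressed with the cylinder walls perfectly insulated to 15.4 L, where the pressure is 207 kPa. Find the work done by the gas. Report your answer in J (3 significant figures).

Adiabatic: W = (P₁V₁ − P₂V₂)/(γ − 1) with γ = 7/5.
P₁V₁ = 2369 J, P₂V₂ = 3188 J.
W = (2369 − 3188) / 0.4 = -2046 J.

W ≈ -2050 J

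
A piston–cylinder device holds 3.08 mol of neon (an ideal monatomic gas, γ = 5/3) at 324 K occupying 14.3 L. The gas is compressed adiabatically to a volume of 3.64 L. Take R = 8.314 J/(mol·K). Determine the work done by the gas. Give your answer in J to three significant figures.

Adiabatic: TV^(γ−1) = const with γ = 5/3.
T₂ = T₁ (V₁/V₂)^(γ−1) = 324 × (14.3/3.64)^0.667 = 324 × 2.49 = 806.7 K.
W_by = nCᵥ(T₁ − T₂) = (3.08)(12.47)(324 − 806.7) = -18540 J.

W ≈ -18500 J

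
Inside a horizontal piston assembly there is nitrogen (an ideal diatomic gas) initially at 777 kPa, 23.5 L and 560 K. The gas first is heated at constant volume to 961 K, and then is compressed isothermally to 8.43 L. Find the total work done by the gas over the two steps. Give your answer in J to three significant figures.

Step 1 (isochoric): W = 0 (constant volume).
After step 1: P = 1333 kPa (V unchanged).
Step 2 (isothermal): W = P₁V₁ ln(V₂/V₁) = (31335) ln(8.43/23.5) = -32124 J.
W_total = 0 − 32124 = -32124 J.

W_total ≈ -32100 J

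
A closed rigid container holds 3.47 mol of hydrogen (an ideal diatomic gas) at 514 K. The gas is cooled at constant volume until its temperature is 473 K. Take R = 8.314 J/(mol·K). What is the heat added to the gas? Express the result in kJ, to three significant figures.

Q ≈ -2.96 kJ

Constant volume ⇒ W = 0, so Q = ΔU = nCᵥΔT with Cᵥ = 5R/2 = 20.79 J/(mol·K).
ΔU = (3.47)(20.79)(473 − 514) = -2957 J.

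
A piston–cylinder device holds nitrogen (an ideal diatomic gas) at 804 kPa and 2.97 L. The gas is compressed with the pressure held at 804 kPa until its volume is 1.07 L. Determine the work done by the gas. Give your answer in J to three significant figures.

W ≈ -1530 J

Isobaric: W = P ΔV.
W = (804 kPa)(1.07 − 2.97 L) = (804)(-1.9) = -1528 J.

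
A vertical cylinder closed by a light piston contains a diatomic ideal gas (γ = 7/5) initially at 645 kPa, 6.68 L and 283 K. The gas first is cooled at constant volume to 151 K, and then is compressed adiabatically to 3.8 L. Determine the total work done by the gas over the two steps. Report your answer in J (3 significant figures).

Step 1 (isochoric): W = 0 (constant volume).
After step 1: P = 344.2 kPa (V unchanged).
Step 2 (adiabatic): W = (P₁V₁ − P₂V₂)/(γ−1) = (2299 − 2881)/0.4 = -1455 J.
W_total = 0 − 1455 = -1455 J.

W_total ≈ -1450 J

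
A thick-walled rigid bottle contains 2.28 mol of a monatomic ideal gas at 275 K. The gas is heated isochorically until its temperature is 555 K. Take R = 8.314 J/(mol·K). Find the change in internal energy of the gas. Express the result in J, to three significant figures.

Constant volume ⇒ W = 0, so Q = ΔU = nCᵥΔT with Cᵥ = 3R/2 = 12.47 J/(mol·K).
ΔU = (2.28)(12.47)(555 − 275) = 7961 J.

ΔU ≈ 7960 J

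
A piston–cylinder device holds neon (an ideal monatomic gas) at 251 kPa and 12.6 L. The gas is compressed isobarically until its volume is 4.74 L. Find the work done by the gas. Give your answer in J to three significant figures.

W ≈ -1970 J

Isobaric: W = P ΔV.
W = (251 kPa)(4.74 − 12.6 L) = (251)(-7.86) = -1973 J.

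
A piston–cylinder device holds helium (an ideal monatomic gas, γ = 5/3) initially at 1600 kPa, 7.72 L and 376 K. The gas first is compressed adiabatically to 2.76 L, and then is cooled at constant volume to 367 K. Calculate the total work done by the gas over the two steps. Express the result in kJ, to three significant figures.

W_total ≈ -18.3 kJ

Step 1 (adiabatic): W = (P₁V₁ − P₂V₂)/(γ−1) = (12352 − 24521)/0.667 = -18254 J.
Step 2 (isochoric): W = 0 (constant volume).
W_total = -18254 + 0 = -18254 J.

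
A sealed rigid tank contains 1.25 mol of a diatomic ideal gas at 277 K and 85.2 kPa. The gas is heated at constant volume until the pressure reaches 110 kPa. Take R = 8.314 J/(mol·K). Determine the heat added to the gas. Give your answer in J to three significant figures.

Constant volume ⇒ W = 0, so Q = ΔU = nCᵥΔT with Cᵥ = 5R/2 = 20.79 J/(mol·K).
At constant V, T₂/T₁ = P₂/P₁ ⇒ ΔT = T₁(P₂/P₁ − 1) = 277·(110/85.2 − 1) = 80.63 K.
ΔU = (1.25)(20.79)(80.63) = 2095 J.

Q ≈ 2090 J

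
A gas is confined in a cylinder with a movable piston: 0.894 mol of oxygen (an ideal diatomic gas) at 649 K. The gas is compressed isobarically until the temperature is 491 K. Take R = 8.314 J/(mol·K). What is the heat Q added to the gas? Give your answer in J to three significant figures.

Q ≈ -4110 J

Isobaric: W = nRΔT = (0.894)(8.314)(-158) = -1174 J.
ΔU = nCᵥΔT with Cᵥ = 5R/2: ΔU = (0.894)(20.79)(-158) = -2936 J.
Q = ΔU + W = -2936 − 1174 = -4110 J.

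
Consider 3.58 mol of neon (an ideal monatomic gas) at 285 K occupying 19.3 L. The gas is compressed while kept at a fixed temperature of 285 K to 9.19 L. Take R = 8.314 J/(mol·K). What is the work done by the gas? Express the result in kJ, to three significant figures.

W ≈ -6.29 kJ

Isothermal: W = nRT ln(V₂/V₁).
W = (3.58)(8.314)(285) × ln(9.19/19.3)
  = 8483 × -0.742
W_by_gas = -6294 J.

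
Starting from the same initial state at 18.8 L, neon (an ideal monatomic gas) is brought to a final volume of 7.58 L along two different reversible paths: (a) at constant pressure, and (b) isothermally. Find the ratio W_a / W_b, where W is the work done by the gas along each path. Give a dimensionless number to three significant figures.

W_a / W_b ≈ 0.657

Path (a) isobaric: W = P₁(V₂ − V₁) → W_a/(P₁V₁) = -0.5968.
Path (b) isothermal: W = P₁V₁ ln(V₂/V₁) → W_b/(P₁V₁) = -0.9083.
W_a / W_b = -0.5968 / -0.9083 = 0.657.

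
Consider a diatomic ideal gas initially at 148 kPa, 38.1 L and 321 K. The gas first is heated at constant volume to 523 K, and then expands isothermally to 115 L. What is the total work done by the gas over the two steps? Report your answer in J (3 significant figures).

Step 1 (isochoric): W = 0 (constant volume).
After step 1: P = 241.1 kPa (V unchanged).
Step 2 (isothermal): W = P₁V₁ ln(V₂/V₁) = (9187) ln(115/38.1) = 10149 J.
W_total = 0 + 10149 = 10149 J.

W_total ≈ 10100 J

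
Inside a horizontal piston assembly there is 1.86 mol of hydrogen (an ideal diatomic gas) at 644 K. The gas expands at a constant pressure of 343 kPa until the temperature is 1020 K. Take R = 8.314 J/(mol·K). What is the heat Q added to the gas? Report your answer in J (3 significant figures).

Isobaric: W = nRΔT = (1.86)(8.314)(376) = 5814 J.
ΔU = nCᵥΔT with Cᵥ = 5R/2: ΔU = (1.86)(20.79)(376) = 14536 J.
Q = ΔU + W = 14536 + 5814 = 20351 J.

Q ≈ 20400 J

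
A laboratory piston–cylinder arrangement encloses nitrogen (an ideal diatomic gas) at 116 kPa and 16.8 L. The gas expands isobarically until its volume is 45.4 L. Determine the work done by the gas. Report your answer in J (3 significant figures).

W ≈ 3320 J

Isobaric: W = P ΔV.
W = (116 kPa)(45.4 − 16.8 L) = (116)(28.6) = 3318 J.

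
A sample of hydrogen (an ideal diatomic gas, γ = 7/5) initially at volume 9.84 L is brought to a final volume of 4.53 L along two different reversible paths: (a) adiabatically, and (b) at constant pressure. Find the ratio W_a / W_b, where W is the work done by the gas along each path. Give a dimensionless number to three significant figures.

Path (a) adiabatic: W = P₁V₁(1 − (V₁/V₂)^(γ−1))/(γ−1) → W_a/(P₁V₁) = -0.9096.
Path (b) isobaric: W = P₁(V₂ − V₁) → W_b/(P₁V₁) = -0.5396.
W_a / W_b = -0.9096 / -0.5396 = 1.686.

W_a / W_b ≈ 1.69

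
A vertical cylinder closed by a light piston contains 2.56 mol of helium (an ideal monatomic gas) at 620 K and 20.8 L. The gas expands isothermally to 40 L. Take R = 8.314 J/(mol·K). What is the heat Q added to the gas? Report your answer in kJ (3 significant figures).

Q ≈ 8.63 kJ

Isothermal ⇒ ΔU = 0, so Q = W = nRT ln(V₂/V₁).
Q = (2.56)(8.314)(620) ln(40/20.8) = 13196 × 0.6539 = 8629 J.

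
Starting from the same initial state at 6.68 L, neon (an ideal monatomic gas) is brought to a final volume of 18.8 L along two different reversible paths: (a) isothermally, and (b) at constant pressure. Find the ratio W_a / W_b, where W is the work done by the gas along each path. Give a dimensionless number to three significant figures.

Path (a) isothermal: W = P₁V₁ ln(V₂/V₁) → W_a/(P₁V₁) = 1.035.
Path (b) isobaric: W = P₁(V₂ − V₁) → W_b/(P₁V₁) = 1.814.
W_a / W_b = 1.035 / 1.814 = 0.5703.

W_a / W_b ≈ 0.570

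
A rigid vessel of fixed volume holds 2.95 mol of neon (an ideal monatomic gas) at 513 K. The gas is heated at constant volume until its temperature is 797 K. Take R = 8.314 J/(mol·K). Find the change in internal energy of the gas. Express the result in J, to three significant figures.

ΔU ≈ 10400 J

Constant volume ⇒ W = 0, so Q = ΔU = nCᵥΔT with Cᵥ = 3R/2 = 12.47 J/(mol·K).
ΔU = (2.95)(12.47)(797 − 513) = 10448 J.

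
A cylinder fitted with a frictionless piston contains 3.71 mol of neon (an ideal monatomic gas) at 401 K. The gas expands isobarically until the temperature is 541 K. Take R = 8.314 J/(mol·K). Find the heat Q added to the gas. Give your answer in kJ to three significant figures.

Q ≈ 10.8 kJ

Isobaric: W = nRΔT = (3.71)(8.314)(140) = 4318 J.
ΔU = nCᵥΔT with Cᵥ = 3R/2: ΔU = (3.71)(12.47)(140) = 6477 J.
Q = ΔU + W = 6477 + 4318 = 10796 J.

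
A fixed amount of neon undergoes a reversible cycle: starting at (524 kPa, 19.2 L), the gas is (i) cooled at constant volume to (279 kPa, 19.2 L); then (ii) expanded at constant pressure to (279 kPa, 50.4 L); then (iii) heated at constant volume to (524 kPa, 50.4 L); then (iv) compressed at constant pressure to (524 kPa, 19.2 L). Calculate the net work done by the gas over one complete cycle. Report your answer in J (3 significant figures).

Constant-volume legs do no work.
W(ii) = (279)(50.4 − 19.2) = 8705 J; W(iv) = (524)(19.2 − 50.4) = -16349 J.
W_net = 8705 − 16349 = -7644 J (the counter-clockwise enclosed area).

W_net ≈ -7640 J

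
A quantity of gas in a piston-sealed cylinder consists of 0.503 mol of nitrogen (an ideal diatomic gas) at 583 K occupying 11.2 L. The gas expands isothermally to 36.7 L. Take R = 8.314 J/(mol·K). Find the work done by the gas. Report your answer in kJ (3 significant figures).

W ≈ 2.89 kJ

Isothermal: W = nRT ln(V₂/V₁).
W = (0.503)(8.314)(583) × ln(36.7/11.2)
  = 2438 × 1.187
W_by_gas = 2894 J.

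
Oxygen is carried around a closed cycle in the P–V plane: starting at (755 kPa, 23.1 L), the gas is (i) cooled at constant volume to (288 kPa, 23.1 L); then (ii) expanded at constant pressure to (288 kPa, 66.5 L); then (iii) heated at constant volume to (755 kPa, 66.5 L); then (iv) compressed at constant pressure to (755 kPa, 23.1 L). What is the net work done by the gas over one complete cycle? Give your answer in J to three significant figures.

Constant-volume legs do no work.
W(ii) = (288)(66.5 − 23.1) = 12499 J; W(iv) = (755)(23.1 − 66.5) = -32767 J.
W_net = 12499 − 32767 = -20268 J (the counter-clockwise enclosed area).

W_net ≈ -20300 J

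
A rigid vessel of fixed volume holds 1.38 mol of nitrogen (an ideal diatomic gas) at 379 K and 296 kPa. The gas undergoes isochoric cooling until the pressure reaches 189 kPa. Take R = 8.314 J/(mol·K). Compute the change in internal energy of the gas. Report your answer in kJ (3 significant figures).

Constant volume ⇒ W = 0, so Q = ΔU = nCᵥΔT with Cᵥ = 5R/2 = 20.79 J/(mol·K).
At constant V, T₂/T₁ = P₂/P₁ ⇒ ΔT = T₁(P₂/P₁ − 1) = 379·(189/296 − 1) = -137 K.
ΔU = (1.38)(20.79)(-137) = -3930 J.

ΔU ≈ -3.93 kJ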